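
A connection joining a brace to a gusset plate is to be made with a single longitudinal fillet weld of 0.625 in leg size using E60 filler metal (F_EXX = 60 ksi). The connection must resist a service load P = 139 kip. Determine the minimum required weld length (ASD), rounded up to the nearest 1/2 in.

Throat t_e = 0.707 × 0.625 = 0.4419 in.
r_n/Ω = (0.6 × 60 × 0.4419) / 2.0 = 7.954 kip/in.
L_req = P / (r_n/Ω) = 139 / 7.954 = 17.48 in total.
Round up → use L = 17.5 in.

L = 17.5 in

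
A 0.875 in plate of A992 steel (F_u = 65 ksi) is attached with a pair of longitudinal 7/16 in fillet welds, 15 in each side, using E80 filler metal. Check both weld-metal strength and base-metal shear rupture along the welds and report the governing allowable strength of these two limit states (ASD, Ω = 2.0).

R_n/Ω ≈ 223 kips (weld metal governs)

E80XX → F_EXX = 80 ksi.
t_e = 0.707 × 0.4375 = 0.3093 in; L = 30 in.
Weld metal: R_n/Ω = (1/2.0) × 0.6 × 80 × 0.3093 × 30 = 222.7 kips.
Base metal (shear rupture): R_n/Ω = (1/2.0) × 0.6 × 65 × 0.875 × 30 = 511.9 kips.
Governing: weld metal.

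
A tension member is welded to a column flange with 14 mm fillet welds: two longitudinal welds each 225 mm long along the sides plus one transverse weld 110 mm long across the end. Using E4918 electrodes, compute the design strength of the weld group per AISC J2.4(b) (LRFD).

φR_n ≈ 1220 kN

E49XX → F_EXX = 490 MPa.
t_e = 0.707 × 14 = 9.898 mm.
R_nwl = 0.6 × 490 × 9.898 × 450 × 10⁻³ = 1310 kN (longitudinal, 2 welds).
R_nwt = 0.6 × 490 × 9.898 × 110 × 10⁻³ = 320.1 kN (transverse, base value).
(i) R_nwl + R_nwt = 1630 kN; (ii) 0.85 R_nwl + 1.5 R_nwt = 1593 kN.
R_n = max = 1630 kN [governs: (i)]; φR_n = 1222 kN.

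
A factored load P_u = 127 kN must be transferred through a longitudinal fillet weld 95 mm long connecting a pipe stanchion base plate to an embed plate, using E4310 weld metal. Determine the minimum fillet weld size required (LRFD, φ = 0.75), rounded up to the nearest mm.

w = 10 mm

E43XX → F_EXX = 430 MPa.
Total weld length L = 95 mm.
Required throat t_e = P_u / (φ × 0.6 F_EXX × L) = 127 / (0.75 × 0.6 × 430 × 95 × 10⁻³) = 6.909 mm.
Required leg w = t_e / 0.707 = 9.772 mm → use 10 mm.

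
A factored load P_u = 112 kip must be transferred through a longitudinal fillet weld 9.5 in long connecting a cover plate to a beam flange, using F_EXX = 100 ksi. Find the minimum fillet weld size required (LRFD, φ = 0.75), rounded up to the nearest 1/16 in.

w = 3/8 in

Total weld length L = 9.5 in.
Required throat t_e = P_u / (φ × 0.6 F_EXX × L) = 112 / (0.75 × 0.6 × 100 × 9.5) = 0.262 in.
Required leg w = t_e / 0.707 = 0.3706 in → use 3/8 in.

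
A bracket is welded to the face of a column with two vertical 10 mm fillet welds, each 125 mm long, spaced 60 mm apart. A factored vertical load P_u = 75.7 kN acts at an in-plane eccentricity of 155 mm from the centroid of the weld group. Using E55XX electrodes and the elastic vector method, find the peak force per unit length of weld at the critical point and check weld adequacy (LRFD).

f_max ≈ 1630 N/mm; adequate

E55XX → F_EXX = 550 MPa.
Total weld length L_w = 250 mm. Treat welds as unit-width lines.
Polar moment about centroid: J = 2[d³/12 + d(b/2)²] = 2[125³/12 + 125×30²] = 550500 mm³.
Direct shear f_v = P/L_w = 75.7×10³ / 250 = 302.8 N/mm (vertical).
Torsion M = P·e = 75.7×10³ × 155 = 11734000 N·mm.
Critical point at (x, y) = (30, 62.5) from centroid. f_tx = M·y/J = 1332 N/mm; f_ty = M·x/J = 639.4 N/mm.
Resultant f_max = √[f_tx² + (f_v + f_ty)²] = √[1332² + (302.8 + 639.4)²] = 1632 N/mm.
Capacity per unit length: φr_n = 0.75 × 0.6 × 550 × (0.707 × 10) = 1750 N/mm.
1632 ≤ 1750 → adequate.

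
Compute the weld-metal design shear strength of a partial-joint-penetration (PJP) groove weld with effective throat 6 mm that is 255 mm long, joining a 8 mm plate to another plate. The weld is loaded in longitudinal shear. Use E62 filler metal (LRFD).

φR_n ≈ 427 kN

E62XX → F_EXX = 620 MPa.
Effective throat (given) t_e = 6 mm.
A_we = 6 × 255 = 1530 mm².
F_nw = 0.6 F_EXX = 372 MPa.
φR_n = 0.75 × 372 × 1530 × 10⁻³ = 426.9 kN.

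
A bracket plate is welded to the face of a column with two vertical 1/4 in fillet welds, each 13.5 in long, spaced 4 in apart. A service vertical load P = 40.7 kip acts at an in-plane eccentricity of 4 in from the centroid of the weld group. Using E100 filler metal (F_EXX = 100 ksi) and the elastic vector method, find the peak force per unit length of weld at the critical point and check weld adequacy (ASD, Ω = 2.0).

Total weld length L_w = 27 in. Treat welds as unit-width lines.
Polar moment about centroid: J = 2[d³/12 + d(b/2)²] = 2[13.5³/12 + 13.5×2²] = 518.1 in³.
Direct shear f_v = P/L_w = 40.7 / 27 = 1.507 kip/in (vertical).
Torsion M = P·e = 40.7 × 4 = 162.8 kip·in.
Critical point at (x, y) = (2, 6.75) from centroid. f_tx = M·y/J = 2.121 kip/in; f_ty = M·x/J = 0.6285 kip/in.
Resultant f_max = √[f_tx² + (f_v + f_ty)²] = √[2.121² + (1.507 + 0.6285)²] = 3.01 kip/in.
Capacity per unit length: r_n/Ω = (1/2.0) × 0.6 × 100 × (0.707 × 0.25) = 5.302 kip/in.
3.01 ≤ 5.302 → adequate.

f_max ≈ 3.01 kip/in; adequate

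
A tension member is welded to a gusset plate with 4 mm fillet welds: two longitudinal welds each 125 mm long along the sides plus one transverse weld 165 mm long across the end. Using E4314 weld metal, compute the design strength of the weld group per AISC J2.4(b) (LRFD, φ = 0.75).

φR_n ≈ 252 kN

E43XX → F_EXX = 430 MPa.
t_e = 0.707 × 4 = 2.828 mm.
R_nwl = 0.6 × 430 × 2.828 × 250 × 10⁻³ = 182.4 kN (longitudinal, 2 welds).
R_nwt = 0.6 × 430 × 2.828 × 165 × 10⁻³ = 120.4 kN (transverse, base value).
(i) R_nwl + R_nwt = 302.8 kN; (ii) 0.85 R_nwl + 1.5 R_nwt = 335.6 kN.
R_n = max = 335.6 kN [governs: (ii)]; φR_n = 251.7 kN.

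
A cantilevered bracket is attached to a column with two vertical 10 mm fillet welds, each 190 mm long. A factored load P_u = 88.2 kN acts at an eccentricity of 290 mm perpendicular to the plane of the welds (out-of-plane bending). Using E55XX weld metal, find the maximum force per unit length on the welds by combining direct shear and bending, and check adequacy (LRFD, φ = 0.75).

E55XX → F_EXX = 550 MPa.
L_w = 2 × 190 = 380 mm; section modulus (unit throat) S = 2 × L²/6 = 12030 mm².
Direct shear f_v = P/L_w = 88.2×10³/380 = 232.1 N/mm.
Moment M = P × e = 88.2×10³ × 290 = 25578000 N·mm; bending f_b = M/S = 2126 N/mm.
f_max = √(f_v² + f_b²) = √(232.1² + 2126²) = 2138 N/mm.
φr_n = 0.75 × 0.6 × 550 × (0.707 × 10) = 1750 N/mm → NOT adequate.

f_max ≈ 2140 N/mm; NOT adequate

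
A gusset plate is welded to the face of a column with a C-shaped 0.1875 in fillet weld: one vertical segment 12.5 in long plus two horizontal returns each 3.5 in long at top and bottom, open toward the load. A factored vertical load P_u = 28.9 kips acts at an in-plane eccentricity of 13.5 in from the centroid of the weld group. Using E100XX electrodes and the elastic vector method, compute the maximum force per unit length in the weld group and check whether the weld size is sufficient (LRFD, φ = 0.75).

f_max ≈ 6.63 kip/in; NOT adequate

E100XX → F_EXX = 100 ksi.
Total weld length L_w = 19.5 in. Treat welds as unit-width lines.
Centroid: x̄ = 2×3.5×1.75 / 19.5 = 0.6282 in from the vertical weld.
Polar moment about centroid: J = I_x + I_y = [12.5³/12 + 2×3.5×6.25²] + [12.5×0.6282² + 2(3.5³/12 + 3.5×1.122²)] = 457.1 in³.
Direct shear f_v = P/L_w = 28.9 / 19.5 = 1.482 kip/in (vertical).
Torsion M = P·e = 28.9 × 13.5 = 390.15 kip·in.
Critical point at (x, y) = (2.872, 6.25) from centroid. f_tx = M·y/J = 5.335 kip/in; f_ty = M·x/J = 2.451 kip/in.
Resultant f_max = √[f_tx² + (f_v + f_ty)²] = √[5.335² + (1.482 + 2.451)²] = 6.628 kip/in.
Capacity per unit length: φr_n = 0.75 × 0.6 × 100 × (0.707 × 0.1875) = 5.965 kip/in.
6.628 > 5.965 → NOT adequate.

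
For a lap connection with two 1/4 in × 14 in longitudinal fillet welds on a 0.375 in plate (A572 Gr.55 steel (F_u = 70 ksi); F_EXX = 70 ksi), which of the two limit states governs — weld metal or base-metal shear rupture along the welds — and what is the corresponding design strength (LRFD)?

t_e = 0.707 × 0.25 = 0.1767 in; L = 28 in.
Weld metal: φR_n = 0.75 × 0.6 × 70 × 0.1767 × 28 = 155.9 kip.
Base metal (shear rupture): φR_n = 0.75 × 0.6 × 70 × 0.375 × 28 = 330.8 kip.
Governing: weld metal.

φR_n ≈ 156 kip (weld metal governs)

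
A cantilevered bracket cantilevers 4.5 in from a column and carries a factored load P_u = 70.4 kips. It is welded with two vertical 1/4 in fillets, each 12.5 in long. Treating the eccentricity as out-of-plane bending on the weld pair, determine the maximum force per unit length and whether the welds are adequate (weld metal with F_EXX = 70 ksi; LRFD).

L_w = 2 × 12.5 = 25 in; section modulus (unit throat) S = 2 × L²/6 = 52.08 in².
Direct shear f_v = P/L_w = 70.4/25 = 2.816 kip/in.
Moment M = P × e = 70.4 × 4.5 = 316.8 kip·in; bending f_b = M/S = 6.083 kip/in.
f_max = √(f_v² + f_b²) = √(2.816² + 6.083²) = 6.703 kip/in.
φr_n = 0.75 × 0.6 × 70 × (0.707 × 0.25) = 5.568 kip/in → NOT adequate.

f_max ≈ 6.7 kip/in; NOT adequate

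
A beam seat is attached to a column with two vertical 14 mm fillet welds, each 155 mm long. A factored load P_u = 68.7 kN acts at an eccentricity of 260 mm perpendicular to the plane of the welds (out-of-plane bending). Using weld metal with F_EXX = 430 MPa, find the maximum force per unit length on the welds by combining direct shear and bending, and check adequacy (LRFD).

f_max ≈ 2240 N/mm; NOT adequate

L_w = 2 × 155 = 310 mm; section modulus (unit throat) S = 2 × L²/6 = 8008 mm².
Direct shear f_v = P/L_w = 68.7×10³/310 = 221.6 N/mm.
Moment M = P × e = 68.7×10³ × 260 = 17862000 N·mm; bending f_b = M/S = 2230 N/mm.
f_max = √(f_v² + f_b²) = √(221.6² + 2230²) = 2241 N/mm.
φr_n = 0.75 × 0.6 × 430 × (0.707 × 14) = 1915 N/mm → NOT adequate.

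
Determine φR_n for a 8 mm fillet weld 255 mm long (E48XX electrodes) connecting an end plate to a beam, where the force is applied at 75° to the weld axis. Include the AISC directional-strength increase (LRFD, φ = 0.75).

φR_n ≈ 459 kN

E48XX → F_EXX = 480 MPa.
t_e = 0.707 × 8 = 5.656 mm; A_we = 5.656 × 255 = 1442 mm².
Directional factor: 1.0 + 0.5 sin^1.5(75°) = 1.475.
F_nw = 0.6 × 480 × 1.475 = 424.7 MPa.
φR_n = 0.75 × 424.7 × 1442 × 10⁻³ = 459.4 kN.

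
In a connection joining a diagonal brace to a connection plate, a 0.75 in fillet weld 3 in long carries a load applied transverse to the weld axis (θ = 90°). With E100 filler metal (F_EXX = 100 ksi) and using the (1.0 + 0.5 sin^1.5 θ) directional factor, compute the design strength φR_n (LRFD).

φR_n ≈ 107 kips

t_e = 0.707 × 0.75 = 0.5302 in; A_we = 0.5302 × 3 = 1.591 in².
Directional factor: 1.0 + 0.5 sin^1.5(90°) = 1.5.
F_nw = 0.6 × 100 × 1.5 = 90 ksi.
φR_n = 0.75 × 90 × 1.591 = 107.4 kips.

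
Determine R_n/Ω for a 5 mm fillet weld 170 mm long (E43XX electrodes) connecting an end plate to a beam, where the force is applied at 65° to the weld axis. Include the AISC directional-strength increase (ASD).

R_n/Ω ≈ 111 kN

E43XX → F_EXX = 430 MPa.
t_e = 0.707 × 5 = 3.535 mm; A_we = 3.535 × 170 = 600.9 mm².
Directional factor: 1.0 + 0.5 sin^1.5(65°) = 1.431.
F_nw = 0.6 × 430 × 1.431 = 369.3 MPa.
R_n/Ω = (369.3 × 600.9) / 2.0 × 10⁻³ = 111 kN.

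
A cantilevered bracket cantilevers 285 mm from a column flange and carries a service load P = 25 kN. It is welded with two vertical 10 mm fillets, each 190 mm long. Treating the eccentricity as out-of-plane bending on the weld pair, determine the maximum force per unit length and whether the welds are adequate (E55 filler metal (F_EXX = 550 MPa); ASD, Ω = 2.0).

f_max ≈ 596 N/mm; adequate

L_w = 2 × 190 = 380 mm; section modulus (unit throat) S = 2 × L²/6 = 12030 mm².
Direct shear f_v = P/L_w = 25×10³/380 = 65.79 N/mm.
Moment M = P × e = 25×10³ × 285 = 7125000 N·mm; bending f_b = M/S = 592.1 N/mm.
f_max = √(f_v² + f_b²) = √(65.79² + 592.1²) = 595.7 N/mm.
r_n/Ω = (1/2.0) × 0.6 × 550 × (0.707 × 10) = 1167 N/mm → adequate.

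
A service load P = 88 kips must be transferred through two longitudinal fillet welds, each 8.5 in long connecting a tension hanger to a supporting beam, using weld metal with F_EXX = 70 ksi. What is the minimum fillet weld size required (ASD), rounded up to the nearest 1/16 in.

Total weld length L = 17 in.
Required throat t_e = P × Ω / (0.6 F_EXX × L) = 88 × 2.0 / (0.6 × 70 × 17) = 0.2465 in.
Required leg w = t_e / 0.707 = 0.3487 in → use 3/8 in.

w = 3/8 in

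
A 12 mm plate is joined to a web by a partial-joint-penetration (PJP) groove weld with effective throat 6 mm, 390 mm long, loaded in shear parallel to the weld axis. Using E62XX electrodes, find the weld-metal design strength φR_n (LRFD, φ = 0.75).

E62XX → F_EXX = 620 MPa.
Effective throat (given) t_e = 6 mm.
A_we = 6 × 390 = 2340 mm².
F_nw = 0.6 F_EXX = 372 MPa.
φR_n = 0.75 × 372 × 2340 × 10⁻³ = 652.9 kN.

φR_n ≈ 653 kN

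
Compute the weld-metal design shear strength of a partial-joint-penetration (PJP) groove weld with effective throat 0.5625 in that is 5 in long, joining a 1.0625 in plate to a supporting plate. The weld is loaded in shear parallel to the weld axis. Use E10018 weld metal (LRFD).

E100XX → F_EXX = 100 ksi.
Effective throat (given) t_e = 0.5625 in.
A_we = 0.5625 × 5 = 2.812 in².
F_nw = 0.6 F_EXX = 60 ksi.
φR_n = 0.75 × 60 × 2.812 = 126.6 kips.

φR_n ≈ 127 kips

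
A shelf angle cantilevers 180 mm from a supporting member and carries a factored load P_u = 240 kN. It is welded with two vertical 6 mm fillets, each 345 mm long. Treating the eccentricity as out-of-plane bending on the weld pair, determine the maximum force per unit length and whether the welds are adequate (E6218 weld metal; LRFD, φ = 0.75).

E62XX → F_EXX = 620 MPa.
L_w = 2 × 345 = 690 mm; section modulus (unit throat) S = 2 × L²/6 = 39680 mm².
Direct shear f_v = P/L_w = 240×10³/690 = 347.8 N/mm.
Moment M = P × e = 240×10³ × 180 = 43200000 N·mm; bending f_b = M/S = 1089 N/mm.
f_max = √(f_v² + f_b²) = √(347.8² + 1089²) = 1143 N/mm.
φr_n = 0.75 × 0.6 × 620 × (0.707 × 6) = 1184 N/mm → adequate.

f_max ≈ 1140 N/mm; adequate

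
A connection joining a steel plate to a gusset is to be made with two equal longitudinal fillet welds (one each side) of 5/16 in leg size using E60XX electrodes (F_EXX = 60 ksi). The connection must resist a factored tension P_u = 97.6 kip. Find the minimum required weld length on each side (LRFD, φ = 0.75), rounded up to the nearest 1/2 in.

L = 8.5 in on each side

Throat t_e = 0.707 × 0.3125 = 0.2209 in.
φr_n = 0.75 × 0.6 × 60 × 0.2209 = 5.965 kip/in.
L_req = P_u / φr_n = 97.6 / 5.965 = 16.36 in total.
Per side: 16.36 / 2 = 8.181 in.
Round up → use L = 8.5 in on each side.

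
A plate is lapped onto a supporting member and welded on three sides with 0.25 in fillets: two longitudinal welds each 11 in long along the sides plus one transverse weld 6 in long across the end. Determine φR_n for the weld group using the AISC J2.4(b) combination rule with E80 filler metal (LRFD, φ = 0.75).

φR_n ≈ 178 kips

E80XX → F_EXX = 80 ksi.
t_e = 0.707 × 0.25 = 0.1767 in.
R_nwl = 0.6 × 80 × 0.1767 × 22 = 186.6 kips (longitudinal, 2 welds).
R_nwt = 0.6 × 80 × 0.1767 × 6 = 50.9 kips (transverse, base value).
(i) R_nwl + R_nwt = 237.6 kips; (ii) 0.85 R_nwl + 1.5 R_nwt = 235 kips.
R_n = max = 237.6 kips [governs: (i)]; φR_n = 178.2 kips.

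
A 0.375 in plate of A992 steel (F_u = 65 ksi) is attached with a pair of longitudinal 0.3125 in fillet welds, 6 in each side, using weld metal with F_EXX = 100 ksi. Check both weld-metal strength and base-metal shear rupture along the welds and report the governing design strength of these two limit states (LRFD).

t_e = 0.707 × 0.3125 = 0.2209 in; L = 12 in.
Weld metal: φR_n = 0.75 × 0.6 × 100 × 0.2209 × 12 = 119.3 kips.
Base metal (shear rupture): φR_n = 0.75 × 0.6 × 65 × 0.375 × 12 = 131.6 kips.
Governing: weld metal.

φR_n ≈ 119 kips (weld metal governs)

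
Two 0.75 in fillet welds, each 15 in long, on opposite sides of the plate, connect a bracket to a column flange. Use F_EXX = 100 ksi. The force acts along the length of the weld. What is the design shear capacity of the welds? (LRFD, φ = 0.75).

φR_n ≈ 716 kip

Effective throat t_e = 0.707 × 0.75 = 0.5302 in.
Total length L = 30 in; A_we = 0.5302 × 30 = 15.91 in².
F_nw = 0.6 F_EXX = 0.6 × 100 = 60 ksi.
φR_n = 0.75 × 60 × 15.91 = 715.8 kip.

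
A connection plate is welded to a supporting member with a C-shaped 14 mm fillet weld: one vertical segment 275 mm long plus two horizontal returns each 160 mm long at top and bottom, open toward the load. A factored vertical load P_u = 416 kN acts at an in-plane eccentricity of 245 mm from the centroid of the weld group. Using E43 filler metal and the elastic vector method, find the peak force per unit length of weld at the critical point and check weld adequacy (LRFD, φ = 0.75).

E43XX → F_EXX = 430 MPa.
Total weld length L_w = 595 mm. Treat welds as unit-width lines.
Centroid: x̄ = 2×160×80 / 595 = 43.03 mm from the vertical weld.
Polar moment about centroid: J = I_x + I_y = [275³/12 + 2×160×137.5²] + [275×43.03² + 2(160³/12 + 160×36.97²)] = 9412000 mm³.
Direct shear f_v = P/L_w = 416×10³ / 595 = 699.2 N/mm (vertical).
Torsion M = P·e = 416×10³ × 245 = 101920000 N·mm.
Critical point at (x, y) = (117, 137.5) from centroid. f_tx = M·y/J = 1489 N/mm; f_ty = M·x/J = 1267 N/mm.
Resultant f_max = √[f_tx² + (f_v + f_ty)²] = √[1489² + (699.2 + 1267)²] = 2466 N/mm.
Capacity per unit length: φr_n = 0.75 × 0.6 × 430 × (0.707 × 14) = 1915 N/mm.
2466 > 1915 → NOT adequate.

f_max ≈ 2470 N/mm; NOT adequate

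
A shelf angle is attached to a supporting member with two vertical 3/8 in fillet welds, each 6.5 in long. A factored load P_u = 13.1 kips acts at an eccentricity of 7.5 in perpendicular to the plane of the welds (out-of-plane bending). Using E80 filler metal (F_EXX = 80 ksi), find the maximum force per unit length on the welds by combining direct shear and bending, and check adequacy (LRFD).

L_w = 2 × 6.5 = 13 in; section modulus (unit throat) S = 2 × L²/6 = 14.08 in².
Direct shear f_v = P/L_w = 13.1/13 = 1.008 kip/in.
Moment M = P × e = 13.1 × 7.5 = 98.25 kip·in; bending f_b = M/S = 6.976 kip/in.
f_max = √(f_v² + f_b²) = √(1.008² + 6.976²) = 7.049 kip/in.
φr_n = 0.75 × 0.6 × 80 × (0.707 × 0.375) = 9.544 kip/in → adequate.

f_max ≈ 7.05 kip/in; adequate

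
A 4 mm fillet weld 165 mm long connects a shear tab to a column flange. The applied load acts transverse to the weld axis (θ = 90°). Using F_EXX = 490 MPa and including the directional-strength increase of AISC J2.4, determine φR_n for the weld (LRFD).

t_e = 0.707 × 4 = 2.828 mm; A_we = 2.828 × 165 = 466.6 mm².
Directional factor: 1.0 + 0.5 sin^1.5(90°) = 1.5.
F_nw = 0.6 × 490 × 1.5 = 441 MPa.
φR_n = 0.75 × 441 × 466.6 × 10⁻³ = 154.3 kN.

φR_n ≈ 154 kN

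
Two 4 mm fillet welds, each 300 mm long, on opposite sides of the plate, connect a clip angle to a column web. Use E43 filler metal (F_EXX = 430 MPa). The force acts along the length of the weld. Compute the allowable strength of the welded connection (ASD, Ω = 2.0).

R_n/Ω ≈ 219 kN

Effective throat t_e = 0.707 × 4 = 2.828 mm.
Total length L = 600 mm; A_we = 2.828 × 600 = 1697 mm².
F_nw = 0.6 F_EXX = 0.6 × 430 = 258 MPa.
R_n = 258 × 1697 × 10⁻³ = 437.8 kN; R_n/Ω = 437.8/2.0 = 218.9 kN.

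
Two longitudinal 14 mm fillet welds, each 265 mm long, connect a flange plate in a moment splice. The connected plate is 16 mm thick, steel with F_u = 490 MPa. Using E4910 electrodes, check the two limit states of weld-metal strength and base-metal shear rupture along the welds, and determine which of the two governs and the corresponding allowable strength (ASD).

E49XX → F_EXX = 490 MPa.
t_e = 0.707 × 14 = 9.898 mm; L = 530 mm.
Weld metal: R_n/Ω = (1/2.0) × 0.6 × 490 × 9.898 × 530 × 10⁻³ = 771.2 kN.
Base metal (shear rupture): R_n/Ω = (1/2.0) × 0.6 × 490 × 16 × 530 × 10⁻³ = 1247 kN.
Governing: weld metal.

R_n/Ω ≈ 771 kN (weld metal governs)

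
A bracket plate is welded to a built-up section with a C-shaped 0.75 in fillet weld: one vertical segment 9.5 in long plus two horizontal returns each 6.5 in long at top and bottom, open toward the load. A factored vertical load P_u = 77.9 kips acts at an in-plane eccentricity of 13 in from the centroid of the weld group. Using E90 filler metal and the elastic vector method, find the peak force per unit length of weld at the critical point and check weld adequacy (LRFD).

E90XX → F_EXX = 90 ksi.
Total weld length L_w = 22.5 in. Treat welds as unit-width lines.
Centroid: x̄ = 2×6.5×3.25 / 22.5 = 1.878 in from the vertical weld.
Polar moment about centroid: J = I_x + I_y = [9.5³/12 + 2×6.5×4.75²] + [9.5×1.878² + 2(6.5³/12 + 6.5×1.372²)] = 468.5 in³.
Direct shear f_v = P/L_w = 77.9 / 22.5 = 3.462 kip/in (vertical).
Torsion M = P·e = 77.9 × 13 = 1012.7 kip·in.
Critical point at (x, y) = (4.622, 4.75) from centroid. f_tx = M·y/J = 10.27 kip/in; f_ty = M·x/J = 9.991 kip/in.
Resultant f_max = √[f_tx² + (f_v + f_ty)²] = √[10.27² + (3.462 + 9.991)²] = 16.92 kip/in.
Capacity per unit length: φr_n = 0.75 × 0.6 × 90 × (0.707 × 0.75) = 21.48 kip/in.
16.92 ≤ 21.48 → adequate.

f_max ≈ 16.9 kip/in; adequate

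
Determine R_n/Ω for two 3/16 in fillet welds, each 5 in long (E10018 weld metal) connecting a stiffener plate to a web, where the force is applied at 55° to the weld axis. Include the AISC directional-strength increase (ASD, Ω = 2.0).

R_n/Ω ≈ 54.5 kip

E100XX → F_EXX = 100 ksi.
t_e = 0.707 × 0.1875 = 0.1326 in; A_we = 0.1326 × 10 = 1.326 in².
Directional factor: 1.0 + 0.5 sin^1.5(55°) = 1.371.
F_nw = 0.6 × 100 × 1.371 = 82.24 ksi.
R_n/Ω = (82.24 × 1.326) / 2.0 = 54.51 kip.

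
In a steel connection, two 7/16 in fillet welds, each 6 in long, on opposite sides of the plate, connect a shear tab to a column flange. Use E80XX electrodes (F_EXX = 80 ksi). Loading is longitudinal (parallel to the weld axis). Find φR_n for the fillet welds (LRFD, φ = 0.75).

Effective throat t_e = 0.707 × 0.4375 = 0.3093 in.
Total length L = 12 in; A_we = 0.3093 × 12 = 3.712 in².
F_nw = 0.6 F_EXX = 0.6 × 80 = 48 ksi.
φR_n = 0.75 × 48 × 3.712 = 133.6 kip.

φR_n ≈ 134 kip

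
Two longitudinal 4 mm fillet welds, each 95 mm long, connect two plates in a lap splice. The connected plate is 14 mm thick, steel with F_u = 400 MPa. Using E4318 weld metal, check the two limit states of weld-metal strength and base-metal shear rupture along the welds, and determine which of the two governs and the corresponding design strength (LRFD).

φR_n ≈ 104 kN (weld metal governs)

E43XX → F_EXX = 430 MPa.
t_e = 0.707 × 4 = 2.828 mm; L = 190 mm.
Weld metal: φR_n = 0.75 × 0.6 × 430 × 2.828 × 190 × 10⁻³ = 104 kN.
Base metal (shear rupture): φR_n = 0.75 × 0.6 × 400 × 14 × 190 × 10⁻³ = 478.8 kN.
Governing: weld metal.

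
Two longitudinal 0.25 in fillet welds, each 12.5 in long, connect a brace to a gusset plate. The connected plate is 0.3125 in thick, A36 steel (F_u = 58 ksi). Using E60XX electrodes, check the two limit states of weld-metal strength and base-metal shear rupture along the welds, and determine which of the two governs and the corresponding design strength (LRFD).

φR_n ≈ 119 kip (weld metal governs)

E60XX → F_EXX = 60 ksi.
t_e = 0.707 × 0.25 = 0.1767 in; L = 25 in.
Weld metal: φR_n = 0.75 × 0.6 × 60 × 0.1767 × 25 = 119.3 kip.
Base metal (shear rupture): φR_n = 0.75 × 0.6 × 58 × 0.3125 × 25 = 203.9 kip.
Governing: weld metal.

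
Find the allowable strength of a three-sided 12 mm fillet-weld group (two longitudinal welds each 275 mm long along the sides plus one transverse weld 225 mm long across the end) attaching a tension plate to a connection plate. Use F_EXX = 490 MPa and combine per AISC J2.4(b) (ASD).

R_n/Ω ≈ 1000 kN

t_e = 0.707 × 12 = 8.484 mm.
R_nwl = 0.6 × 490 × 8.484 × 550 × 10⁻³ = 1372 kN (longitudinal, 2 welds).
R_nwt = 0.6 × 490 × 8.484 × 225 × 10⁻³ = 561.2 kN (transverse, base value).
(i) R_nwl + R_nwt = 1933 kN; (ii) 0.85 R_nwl + 1.5 R_nwt = 2008 kN.
R_n = max = 2008 kN [governs: (ii)]; R_n/Ω = 1004 kN.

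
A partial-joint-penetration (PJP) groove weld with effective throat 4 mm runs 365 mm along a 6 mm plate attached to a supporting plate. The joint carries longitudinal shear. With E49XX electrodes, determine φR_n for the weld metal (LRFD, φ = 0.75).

E49XX → F_EXX = 490 MPa.
Effective throat (given) t_e = 4 mm.
A_we = 4 × 365 = 1460 mm².
F_nw = 0.6 F_EXX = 294 MPa.
φR_n = 0.75 × 294 × 1460 × 10⁻³ = 321.9 kN.

φR_n ≈ 322 kN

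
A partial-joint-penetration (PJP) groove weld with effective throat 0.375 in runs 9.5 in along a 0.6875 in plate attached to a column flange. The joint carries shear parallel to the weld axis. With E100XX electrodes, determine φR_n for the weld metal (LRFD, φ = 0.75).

E100XX → F_EXX = 100 ksi.
Effective throat (given) t_e = 0.375 in.
A_we = 0.375 × 9.5 = 3.562 in².
F_nw = 0.6 F_EXX = 60 ksi.
φR_n = 0.75 × 60 × 3.562 = 160.3 kips.

φR_n ≈ 160 kips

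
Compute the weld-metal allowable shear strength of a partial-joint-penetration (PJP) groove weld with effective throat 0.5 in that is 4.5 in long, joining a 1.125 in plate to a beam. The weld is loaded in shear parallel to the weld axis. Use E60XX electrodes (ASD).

R_n/Ω ≈ 40.5 kips

E60XX → F_EXX = 60 ksi.
Effective throat (given) t_e = 0.5 in.
A_we = 0.5 × 4.5 = 2.25 in².
F_nw = 0.6 F_EXX = 36 ksi.
R_n/Ω = (36 × 2.25) / 2.0 = 40.5 kips.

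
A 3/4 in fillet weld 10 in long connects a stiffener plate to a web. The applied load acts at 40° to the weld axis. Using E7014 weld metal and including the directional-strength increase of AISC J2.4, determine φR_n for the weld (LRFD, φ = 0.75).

E70XX → F_EXX = 70 ksi.
t_e = 0.707 × 0.75 = 0.5302 in; A_we = 0.5302 × 10 = 5.303 in².
Directional factor: 1.0 + 0.5 sin^1.5(40°) = 1.258.
F_nw = 0.6 × 70 × 1.258 = 52.82 ksi.
φR_n = 0.75 × 52.82 × 5.303 = 210.1 kips.

φR_n ≈ 210 kips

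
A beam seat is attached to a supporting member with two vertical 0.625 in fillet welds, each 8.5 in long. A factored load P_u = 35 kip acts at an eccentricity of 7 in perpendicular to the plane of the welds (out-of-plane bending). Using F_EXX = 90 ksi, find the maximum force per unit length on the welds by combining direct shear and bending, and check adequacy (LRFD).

L_w = 2 × 8.5 = 17 in; section modulus (unit throat) S = 2 × L²/6 = 24.08 in².
Direct shear f_v = P/L_w = 35/17 = 2.059 kip/in.
Moment M = P × e = 35 × 7 = 245 kip·in; bending f_b = M/S = 10.17 kip/in.
f_max = √(f_v² + f_b²) = √(2.059² + 10.17²) = 10.38 kip/in.
φr_n = 0.75 × 0.6 × 90 × (0.707 × 0.625) = 17.9 kip/in → adequate.

f_max ≈ 10.4 kip/in; adequate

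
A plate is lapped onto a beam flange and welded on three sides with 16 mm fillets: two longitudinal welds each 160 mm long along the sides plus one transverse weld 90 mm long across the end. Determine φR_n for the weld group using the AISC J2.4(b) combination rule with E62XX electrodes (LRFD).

φR_n ≈ 1290 kN

E62XX → F_EXX = 620 MPa.
t_e = 0.707 × 16 = 11.31 mm.
R_nwl = 0.6 × 620 × 11.31 × 320 × 10⁻³ = 1347 kN (longitudinal, 2 welds).
R_nwt = 0.6 × 620 × 11.31 × 90 × 10⁻³ = 378.7 kN (transverse, base value).
(i) R_nwl + R_nwt = 1725 kN; (ii) 0.85 R_nwl + 1.5 R_nwt = 1713 kN.
R_n = max = 1725 kN [governs: (i)]; φR_n = 1294 kN.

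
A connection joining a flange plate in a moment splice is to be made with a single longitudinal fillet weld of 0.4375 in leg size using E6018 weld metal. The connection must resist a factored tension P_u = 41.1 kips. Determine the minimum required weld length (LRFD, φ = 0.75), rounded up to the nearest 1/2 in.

E60XX → F_EXX = 60 ksi.
Throat t_e = 0.707 × 0.4375 = 0.3093 in.
φr_n = 0.75 × 0.6 × 60 × 0.3093 = 8.351 kips/in.
L_req = P_u / φr_n = 41.1 / 8.351 = 4.921 in total.
Round up → use L = 5 in.

L = 5 in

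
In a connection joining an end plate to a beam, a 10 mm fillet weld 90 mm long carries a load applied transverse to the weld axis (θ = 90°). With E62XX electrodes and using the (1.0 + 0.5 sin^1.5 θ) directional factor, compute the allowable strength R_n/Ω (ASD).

R_n/Ω ≈ 178 kN

E62XX → F_EXX = 620 MPa.
t_e = 0.707 × 10 = 7.07 mm; A_we = 7.07 × 90 = 636.3 mm².
Directional factor: 1.0 + 0.5 sin^1.5(90°) = 1.5.
F_nw = 0.6 × 620 × 1.5 = 558 MPa.
R_n/Ω = (558 × 636.3) / 2.0 × 10⁻³ = 177.5 kN.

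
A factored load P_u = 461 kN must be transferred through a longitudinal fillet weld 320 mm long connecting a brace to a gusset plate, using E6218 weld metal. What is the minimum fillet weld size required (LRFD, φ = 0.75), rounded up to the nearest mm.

E62XX → F_EXX = 620 MPa.
Total weld length L = 320 mm.
Required throat t_e = P_u / (φ × 0.6 F_EXX × L) = 461 / (0.75 × 0.6 × 620 × 320 × 10⁻³) = 5.164 mm.
Required leg w = t_e / 0.707 = 7.303 mm → use 8 mm.

w = 8 mm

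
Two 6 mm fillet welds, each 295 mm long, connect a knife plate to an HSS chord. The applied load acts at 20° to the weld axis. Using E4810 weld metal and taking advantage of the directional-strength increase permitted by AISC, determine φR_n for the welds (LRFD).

φR_n ≈ 595 kN

E48XX → F_EXX = 480 MPa.
t_e = 0.707 × 6 = 4.242 mm; A_we = 4.242 × 590 = 2503 mm².
Directional factor: 1.0 + 0.5 sin^1.5(20°) = 1.1.
F_nw = 0.6 × 480 × 1.1 = 316.8 MPa.
φR_n = 0.75 × 316.8 × 2503 × 10⁻³ = 594.7 kN.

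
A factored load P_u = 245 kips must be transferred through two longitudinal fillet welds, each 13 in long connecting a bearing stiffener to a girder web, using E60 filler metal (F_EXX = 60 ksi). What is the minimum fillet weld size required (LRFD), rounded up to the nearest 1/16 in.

Total weld length L = 26 in.
Required throat t_e = P_u / (φ × 0.6 F_EXX × L) = 245 / (0.75 × 0.6 × 60 × 26) = 0.349 in.
Required leg w = t_e / 0.707 = 0.4936 in → use 1/2 in.

w = 1/2 in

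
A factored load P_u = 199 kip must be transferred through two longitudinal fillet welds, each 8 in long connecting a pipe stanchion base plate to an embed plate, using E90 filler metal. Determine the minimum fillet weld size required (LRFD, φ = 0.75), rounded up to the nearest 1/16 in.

E90XX → F_EXX = 90 ksi.
Total weld length L = 16 in.
Required throat t_e = P_u / (φ × 0.6 F_EXX × L) = 199 / (0.75 × 0.6 × 90 × 16) = 0.3071 in.
Required leg w = t_e / 0.707 = 0.4344 in → use 7/16 in.

w = 7/16 in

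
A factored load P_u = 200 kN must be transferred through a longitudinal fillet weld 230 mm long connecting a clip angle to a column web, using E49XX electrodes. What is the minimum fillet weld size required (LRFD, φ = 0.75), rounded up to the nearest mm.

E49XX → F_EXX = 490 MPa.
Total weld length L = 230 mm.
Required throat t_e = P_u / (φ × 0.6 F_EXX × L) = 200 / (0.75 × 0.6 × 490 × 230 × 10⁻³) = 3.944 mm.
Required leg w = t_e / 0.707 = 5.578 mm → use 6 mm.

w = 6 mm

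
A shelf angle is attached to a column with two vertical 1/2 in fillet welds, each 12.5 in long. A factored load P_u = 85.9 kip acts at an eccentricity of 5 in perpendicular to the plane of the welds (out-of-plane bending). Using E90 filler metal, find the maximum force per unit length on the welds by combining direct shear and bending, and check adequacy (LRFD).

f_max ≈ 8.93 kip/in; adequate

E90XX → F_EXX = 90 ksi.
L_w = 2 × 12.5 = 25 in; section modulus (unit throat) S = 2 × L²/6 = 52.08 in².
Direct shear f_v = P/L_w = 85.9/25 = 3.436 kip/in.
Moment M = P × e = 85.9 × 5 = 429.5 kip·in; bending f_b = M/S = 8.246 kip/in.
f_max = √(f_v² + f_b²) = √(3.436² + 8.246²) = 8.934 kip/in.
φr_n = 0.75 × 0.6 × 90 × (0.707 × 0.5) = 14.32 kip/in → adequate.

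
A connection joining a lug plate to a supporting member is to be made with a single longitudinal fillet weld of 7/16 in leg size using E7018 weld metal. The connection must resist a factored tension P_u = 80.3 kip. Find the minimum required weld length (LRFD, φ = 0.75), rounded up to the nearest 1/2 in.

L = 8.5 in

E70XX → F_EXX = 70 ksi.
Throat t_e = 0.707 × 0.4375 = 0.3093 in.
φr_n = 0.75 × 0.6 × 70 × 0.3093 = 9.743 kip/in.
L_req = P_u / φr_n = 80.3 / 9.743 = 8.242 in total.
Round up → use L = 8.5 in.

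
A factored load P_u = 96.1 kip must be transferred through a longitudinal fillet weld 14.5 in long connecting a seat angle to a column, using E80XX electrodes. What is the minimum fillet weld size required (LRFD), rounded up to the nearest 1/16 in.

w = 5/16 in

E80XX → F_EXX = 80 ksi.
Total weld length L = 14.5 in.
Required throat t_e = P_u / (φ × 0.6 F_EXX × L) = 96.1 / (0.75 × 0.6 × 80 × 14.5) = 0.1841 in.
Required leg w = t_e / 0.707 = 0.2604 in → use 5/16 in.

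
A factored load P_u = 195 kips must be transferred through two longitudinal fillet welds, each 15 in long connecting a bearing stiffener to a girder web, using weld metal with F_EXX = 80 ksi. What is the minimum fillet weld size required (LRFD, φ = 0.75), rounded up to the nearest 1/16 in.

Total weld length L = 30 in.
Required throat t_e = P_u / (φ × 0.6 F_EXX × L) = 195 / (0.75 × 0.6 × 80 × 30) = 0.1806 in.
Required leg w = t_e / 0.707 = 0.2554 in → use 5/16 in.

w = 5/16 in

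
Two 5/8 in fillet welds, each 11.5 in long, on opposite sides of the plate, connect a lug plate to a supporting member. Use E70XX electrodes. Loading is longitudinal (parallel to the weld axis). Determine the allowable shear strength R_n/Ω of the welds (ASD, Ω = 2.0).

E70XX → F_EXX = 70 ksi.
Effective throat t_e = 0.707 × 0.625 = 0.4419 in.
Total length L = 23 in; A_we = 0.4419 × 23 = 10.16 in².
F_nw = 0.6 F_EXX = 0.6 × 70 = 42 ksi.
R_n = 42 × 10.16 = 426.9 kips; R_n/Ω = 426.9/2.0 = 213.4 kips.

R_n/Ω ≈ 213 kips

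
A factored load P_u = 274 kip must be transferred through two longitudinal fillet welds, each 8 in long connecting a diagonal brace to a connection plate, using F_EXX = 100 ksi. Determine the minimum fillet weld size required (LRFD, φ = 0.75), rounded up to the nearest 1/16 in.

Total weld length L = 16 in.
Required throat t_e = P_u / (φ × 0.6 F_EXX × L) = 274 / (0.75 × 0.6 × 100 × 16) = 0.3806 in.
Required leg w = t_e / 0.707 = 0.5383 in → use 9/16 in.

w = 9/16 in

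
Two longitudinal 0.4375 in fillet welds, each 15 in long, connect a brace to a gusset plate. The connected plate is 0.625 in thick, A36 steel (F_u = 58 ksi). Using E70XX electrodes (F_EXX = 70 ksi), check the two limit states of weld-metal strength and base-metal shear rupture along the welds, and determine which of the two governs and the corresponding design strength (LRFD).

φR_n ≈ 292 kip (weld metal governs)

t_e = 0.707 × 0.4375 = 0.3093 in; L = 30 in.
Weld metal: φR_n = 0.75 × 0.6 × 70 × 0.3093 × 30 = 292.3 kip.
Base metal (shear rupture): φR_n = 0.75 × 0.6 × 58 × 0.625 × 30 = 489.4 kip.
Governing: weld metal.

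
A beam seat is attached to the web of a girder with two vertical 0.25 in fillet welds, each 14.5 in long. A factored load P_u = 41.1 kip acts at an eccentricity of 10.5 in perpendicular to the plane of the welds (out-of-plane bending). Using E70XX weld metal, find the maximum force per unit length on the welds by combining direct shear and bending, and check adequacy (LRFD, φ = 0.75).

f_max ≈ 6.32 kip/in; NOT adequate

E70XX → F_EXX = 70 ksi.
L_w = 2 × 14.5 = 29 in; section modulus (unit throat) S = 2 × L²/6 = 70.08 in².
Direct shear f_v = P/L_w = 41.1/29 = 1.417 kip/in.
Moment M = P × e = 41.1 × 10.5 = 431.55 kip·in; bending f_b = M/S = 6.158 kip/in.
f_max = √(f_v² + f_b²) = √(1.417² + 6.158²) = 6.319 kip/in.
φr_n = 0.75 × 0.6 × 70 × (0.707 × 0.25) = 5.568 kip/in → NOT adequate.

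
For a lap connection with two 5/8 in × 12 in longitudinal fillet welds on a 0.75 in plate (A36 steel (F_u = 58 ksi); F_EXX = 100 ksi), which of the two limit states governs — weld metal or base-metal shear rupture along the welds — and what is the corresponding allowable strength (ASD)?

t_e = 0.707 × 0.625 = 0.4419 in; L = 24 in.
Weld metal: R_n/Ω = (1/2.0) × 0.6 × 100 × 0.4419 × 24 = 318.1 kip.
Base metal (shear rupture): R_n/Ω = (1/2.0) × 0.6 × 58 × 0.75 × 24 = 313.2 kip.
Governing: base-metal shear rupture.

R_n/Ω ≈ 313 kip (base-metal shear rupture governs)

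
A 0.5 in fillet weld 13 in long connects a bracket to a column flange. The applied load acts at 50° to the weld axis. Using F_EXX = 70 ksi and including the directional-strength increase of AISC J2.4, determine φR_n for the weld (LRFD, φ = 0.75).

t_e = 0.707 × 0.5 = 0.3535 in; A_we = 0.3535 × 13 = 4.595 in².
Directional factor: 1.0 + 0.5 sin^1.5(50°) = 1.335.
F_nw = 0.6 × 70 × 1.335 = 56.08 ksi.
φR_n = 0.75 × 56.08 × 4.595 = 193.3 kips.

φR_n ≈ 193 kips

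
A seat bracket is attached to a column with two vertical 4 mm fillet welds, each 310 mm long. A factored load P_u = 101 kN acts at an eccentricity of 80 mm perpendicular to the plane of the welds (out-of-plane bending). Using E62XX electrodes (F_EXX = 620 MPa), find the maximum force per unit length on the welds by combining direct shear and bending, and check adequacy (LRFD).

f_max ≈ 300 N/mm; adequate

L_w = 2 × 310 = 620 mm; section modulus (unit throat) S = 2 × L²/6 = 32030 mm².
Direct shear f_v = P/L_w = 101×10³/620 = 162.9 N/mm.
Moment M = P × e = 101×10³ × 80 = 8080000 N·mm; bending f_b = M/S = 252.2 N/mm.
f_max = √(f_v² + f_b²) = √(162.9² + 252.2²) = 300.3 N/mm.
φr_n = 0.75 × 0.6 × 620 × (0.707 × 4) = 789 N/mm → adequate.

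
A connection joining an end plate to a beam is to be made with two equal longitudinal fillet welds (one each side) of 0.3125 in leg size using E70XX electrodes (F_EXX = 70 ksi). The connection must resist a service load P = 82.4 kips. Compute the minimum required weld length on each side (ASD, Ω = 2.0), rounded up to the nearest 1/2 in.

Throat t_e = 0.707 × 0.3125 = 0.2209 in.
r_n/Ω = (0.6 × 70 × 0.2209) / 2.0 = 4.64 kip/in.
L_req = P / (r_n/Ω) = 82.4 / 4.64 = 17.76 in total.
Per side: 17.76 / 2 = 8.88 in.
Round up → use L = 9 in on each side.

L = 9 in on each side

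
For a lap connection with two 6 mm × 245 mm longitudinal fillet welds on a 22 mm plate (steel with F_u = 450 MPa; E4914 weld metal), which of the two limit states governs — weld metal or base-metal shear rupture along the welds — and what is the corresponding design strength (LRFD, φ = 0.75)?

E49XX → F_EXX = 490 MPa.
t_e = 0.707 × 6 = 4.242 mm; L = 490 mm.
Weld metal: φR_n = 0.75 × 0.6 × 490 × 4.242 × 490 × 10⁻³ = 458.3 kN.
Base metal (shear rupture): φR_n = 0.75 × 0.6 × 450 × 22 × 490 × 10⁻³ = 2183 kN.
Governing: weld metal.

φR_n ≈ 458 kN (weld metal governs)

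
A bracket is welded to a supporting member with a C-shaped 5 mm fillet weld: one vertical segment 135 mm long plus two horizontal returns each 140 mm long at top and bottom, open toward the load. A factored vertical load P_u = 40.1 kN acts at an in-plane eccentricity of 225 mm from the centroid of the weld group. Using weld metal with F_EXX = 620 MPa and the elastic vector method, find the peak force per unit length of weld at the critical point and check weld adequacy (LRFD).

f_max ≈ 515 N/mm; adequate

Total weld length L_w = 415 mm. Treat welds as unit-width lines.
Centroid: x̄ = 2×140×70 / 415 = 47.23 mm from the vertical weld.
Polar moment about centroid: J = I_x + I_y = [135³/12 + 2×140×67.5²] + [135×47.23² + 2(140³/12 + 140×22.77²)] = 2384000 mm³.
Direct shear f_v = P/L_w = 40.1×10³ / 415 = 96.63 N/mm (vertical).
Torsion M = P·e = 40.1×10³ × 225 = 9022500 N·mm.
Critical point at (x, y) = (92.77, 67.5) from centroid. f_tx = M·y/J = 255.4 N/mm; f_ty = M·x/J = 351 N/mm.
Resultant f_max = √[f_tx² + (f_v + f_ty)²] = √[255.4² + (96.63 + 351)²] = 515.4 N/mm.
Capacity per unit length: φr_n = 0.75 × 0.6 × 620 × (0.707 × 5) = 986.3 N/mm.
515.4 ≤ 986.3 → adequate.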